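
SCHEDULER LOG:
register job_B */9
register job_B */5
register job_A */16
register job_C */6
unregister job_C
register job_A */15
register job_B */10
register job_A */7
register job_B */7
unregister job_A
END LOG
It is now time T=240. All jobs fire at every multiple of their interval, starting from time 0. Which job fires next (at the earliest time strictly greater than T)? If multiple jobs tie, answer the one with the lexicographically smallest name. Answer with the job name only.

Answer: job_B

Derivation:
Op 1: register job_B */9 -> active={job_B:*/9}
Op 2: register job_B */5 -> active={job_B:*/5}
Op 3: register job_A */16 -> active={job_A:*/16, job_B:*/5}
Op 4: register job_C */6 -> active={job_A:*/16, job_B:*/5, job_C:*/6}
Op 5: unregister job_C -> active={job_A:*/16, job_B:*/5}
Op 6: register job_A */15 -> active={job_A:*/15, job_B:*/5}
Op 7: register job_B */10 -> active={job_A:*/15, job_B:*/10}
Op 8: register job_A */7 -> active={job_A:*/7, job_B:*/10}
Op 9: register job_B */7 -> active={job_A:*/7, job_B:*/7}
Op 10: unregister job_A -> active={job_B:*/7}
  job_B: interval 7, next fire after T=240 is 245
Earliest = 245, winner (lex tiebreak) = job_B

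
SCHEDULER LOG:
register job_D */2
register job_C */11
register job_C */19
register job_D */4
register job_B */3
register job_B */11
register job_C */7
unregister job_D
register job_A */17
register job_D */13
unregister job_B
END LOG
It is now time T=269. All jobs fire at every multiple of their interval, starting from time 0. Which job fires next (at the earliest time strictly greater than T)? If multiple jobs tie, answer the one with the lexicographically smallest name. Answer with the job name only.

Op 1: register job_D */2 -> active={job_D:*/2}
Op 2: register job_C */11 -> active={job_C:*/11, job_D:*/2}
Op 3: register job_C */19 -> active={job_C:*/19, job_D:*/2}
Op 4: register job_D */4 -> active={job_C:*/19, job_D:*/4}
Op 5: register job_B */3 -> active={job_B:*/3, job_C:*/19, job_D:*/4}
Op 6: register job_B */11 -> active={job_B:*/11, job_C:*/19, job_D:*/4}
Op 7: register job_C */7 -> active={job_B:*/11, job_C:*/7, job_D:*/4}
Op 8: unregister job_D -> active={job_B:*/11, job_C:*/7}
Op 9: register job_A */17 -> active={job_A:*/17, job_B:*/11, job_C:*/7}
Op 10: register job_D */13 -> active={job_A:*/17, job_B:*/11, job_C:*/7, job_D:*/13}
Op 11: unregister job_B -> active={job_A:*/17, job_C:*/7, job_D:*/13}
  job_A: interval 17, next fire after T=269 is 272
  job_C: interval 7, next fire after T=269 is 273
  job_D: interval 13, next fire after T=269 is 273
Earliest = 272, winner (lex tiebreak) = job_A

Answer: job_A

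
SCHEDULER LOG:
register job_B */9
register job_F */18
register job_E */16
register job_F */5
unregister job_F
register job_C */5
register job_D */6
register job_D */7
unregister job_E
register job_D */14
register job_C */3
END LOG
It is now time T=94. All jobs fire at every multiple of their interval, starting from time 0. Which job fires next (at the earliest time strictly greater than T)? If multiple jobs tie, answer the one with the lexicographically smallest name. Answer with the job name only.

Op 1: register job_B */9 -> active={job_B:*/9}
Op 2: register job_F */18 -> active={job_B:*/9, job_F:*/18}
Op 3: register job_E */16 -> active={job_B:*/9, job_E:*/16, job_F:*/18}
Op 4: register job_F */5 -> active={job_B:*/9, job_E:*/16, job_F:*/5}
Op 5: unregister job_F -> active={job_B:*/9, job_E:*/16}
Op 6: register job_C */5 -> active={job_B:*/9, job_C:*/5, job_E:*/16}
Op 7: register job_D */6 -> active={job_B:*/9, job_C:*/5, job_D:*/6, job_E:*/16}
Op 8: register job_D */7 -> active={job_B:*/9, job_C:*/5, job_D:*/7, job_E:*/16}
Op 9: unregister job_E -> active={job_B:*/9, job_C:*/5, job_D:*/7}
Op 10: register job_D */14 -> active={job_B:*/9, job_C:*/5, job_D:*/14}
Op 11: register job_C */3 -> active={job_B:*/9, job_C:*/3, job_D:*/14}
  job_B: interval 9, next fire after T=94 is 99
  job_C: interval 3, next fire after T=94 is 96
  job_D: interval 14, next fire after T=94 is 98
Earliest = 96, winner (lex tiebreak) = job_C

Answer: job_C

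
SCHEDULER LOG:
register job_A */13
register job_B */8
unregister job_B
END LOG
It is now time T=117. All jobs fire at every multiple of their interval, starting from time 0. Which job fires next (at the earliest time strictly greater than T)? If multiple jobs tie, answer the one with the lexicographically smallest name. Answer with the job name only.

Answer: job_A

Derivation:
Op 1: register job_A */13 -> active={job_A:*/13}
Op 2: register job_B */8 -> active={job_A:*/13, job_B:*/8}
Op 3: unregister job_B -> active={job_A:*/13}
  job_A: interval 13, next fire after T=117 is 130
Earliest = 130, winner (lex tiebreak) = job_A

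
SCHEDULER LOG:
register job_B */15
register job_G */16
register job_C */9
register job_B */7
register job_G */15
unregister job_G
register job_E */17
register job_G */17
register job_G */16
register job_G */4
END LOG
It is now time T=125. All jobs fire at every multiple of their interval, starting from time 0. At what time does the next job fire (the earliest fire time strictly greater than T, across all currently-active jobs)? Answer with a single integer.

Op 1: register job_B */15 -> active={job_B:*/15}
Op 2: register job_G */16 -> active={job_B:*/15, job_G:*/16}
Op 3: register job_C */9 -> active={job_B:*/15, job_C:*/9, job_G:*/16}
Op 4: register job_B */7 -> active={job_B:*/7, job_C:*/9, job_G:*/16}
Op 5: register job_G */15 -> active={job_B:*/7, job_C:*/9, job_G:*/15}
Op 6: unregister job_G -> active={job_B:*/7, job_C:*/9}
Op 7: register job_E */17 -> active={job_B:*/7, job_C:*/9, job_E:*/17}
Op 8: register job_G */17 -> active={job_B:*/7, job_C:*/9, job_E:*/17, job_G:*/17}
Op 9: register job_G */16 -> active={job_B:*/7, job_C:*/9, job_E:*/17, job_G:*/16}
Op 10: register job_G */4 -> active={job_B:*/7, job_C:*/9, job_E:*/17, job_G:*/4}
  job_B: interval 7, next fire after T=125 is 126
  job_C: interval 9, next fire after T=125 is 126
  job_E: interval 17, next fire after T=125 is 136
  job_G: interval 4, next fire after T=125 is 128
Earliest fire time = 126 (job job_B)

Answer: 126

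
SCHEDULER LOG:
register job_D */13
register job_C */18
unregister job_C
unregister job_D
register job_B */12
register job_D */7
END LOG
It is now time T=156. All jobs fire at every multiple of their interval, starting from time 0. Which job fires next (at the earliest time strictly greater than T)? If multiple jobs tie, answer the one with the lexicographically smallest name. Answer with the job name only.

Op 1: register job_D */13 -> active={job_D:*/13}
Op 2: register job_C */18 -> active={job_C:*/18, job_D:*/13}
Op 3: unregister job_C -> active={job_D:*/13}
Op 4: unregister job_D -> active={}
Op 5: register job_B */12 -> active={job_B:*/12}
Op 6: register job_D */7 -> active={job_B:*/12, job_D:*/7}
  job_B: interval 12, next fire after T=156 is 168
  job_D: interval 7, next fire after T=156 is 161
Earliest = 161, winner (lex tiebreak) = job_D

Answer: job_D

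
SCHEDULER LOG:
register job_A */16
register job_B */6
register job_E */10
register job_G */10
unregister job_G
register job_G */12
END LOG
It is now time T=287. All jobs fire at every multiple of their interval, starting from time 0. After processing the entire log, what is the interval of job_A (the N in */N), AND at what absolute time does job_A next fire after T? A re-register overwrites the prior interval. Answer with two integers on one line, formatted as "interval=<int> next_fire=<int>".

Answer: interval=16 next_fire=288

Derivation:
Op 1: register job_A */16 -> active={job_A:*/16}
Op 2: register job_B */6 -> active={job_A:*/16, job_B:*/6}
Op 3: register job_E */10 -> active={job_A:*/16, job_B:*/6, job_E:*/10}
Op 4: register job_G */10 -> active={job_A:*/16, job_B:*/6, job_E:*/10, job_G:*/10}
Op 5: unregister job_G -> active={job_A:*/16, job_B:*/6, job_E:*/10}
Op 6: register job_G */12 -> active={job_A:*/16, job_B:*/6, job_E:*/10, job_G:*/12}
Final interval of job_A = 16
Next fire of job_A after T=287: (287//16+1)*16 = 288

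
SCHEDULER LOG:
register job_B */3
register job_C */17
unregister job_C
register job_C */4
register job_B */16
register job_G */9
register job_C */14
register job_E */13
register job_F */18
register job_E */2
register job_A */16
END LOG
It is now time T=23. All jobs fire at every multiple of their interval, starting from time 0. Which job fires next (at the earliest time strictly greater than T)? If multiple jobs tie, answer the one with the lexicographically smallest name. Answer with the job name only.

Answer: job_E

Derivation:
Op 1: register job_B */3 -> active={job_B:*/3}
Op 2: register job_C */17 -> active={job_B:*/3, job_C:*/17}
Op 3: unregister job_C -> active={job_B:*/3}
Op 4: register job_C */4 -> active={job_B:*/3, job_C:*/4}
Op 5: register job_B */16 -> active={job_B:*/16, job_C:*/4}
Op 6: register job_G */9 -> active={job_B:*/16, job_C:*/4, job_G:*/9}
Op 7: register job_C */14 -> active={job_B:*/16, job_C:*/14, job_G:*/9}
Op 8: register job_E */13 -> active={job_B:*/16, job_C:*/14, job_E:*/13, job_G:*/9}
Op 9: register job_F */18 -> active={job_B:*/16, job_C:*/14, job_E:*/13, job_F:*/18, job_G:*/9}
Op 10: register job_E */2 -> active={job_B:*/16, job_C:*/14, job_E:*/2, job_F:*/18, job_G:*/9}
Op 11: register job_A */16 -> active={job_A:*/16, job_B:*/16, job_C:*/14, job_E:*/2, job_F:*/18, job_G:*/9}
  job_A: interval 16, next fire after T=23 is 32
  job_B: interval 16, next fire after T=23 is 32
  job_C: interval 14, next fire after T=23 is 28
  job_E: interval 2, next fire after T=23 is 24
  job_F: interval 18, next fire after T=23 is 36
  job_G: interval 9, next fire after T=23 is 27
Earliest = 24, winner (lex tiebreak) = job_E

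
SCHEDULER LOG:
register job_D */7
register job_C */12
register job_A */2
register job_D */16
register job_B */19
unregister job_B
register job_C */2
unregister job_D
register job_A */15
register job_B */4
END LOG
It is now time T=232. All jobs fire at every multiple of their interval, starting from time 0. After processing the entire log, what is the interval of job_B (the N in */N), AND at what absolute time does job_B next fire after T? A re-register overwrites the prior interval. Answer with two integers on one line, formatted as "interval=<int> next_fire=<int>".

Answer: interval=4 next_fire=236

Derivation:
Op 1: register job_D */7 -> active={job_D:*/7}
Op 2: register job_C */12 -> active={job_C:*/12, job_D:*/7}
Op 3: register job_A */2 -> active={job_A:*/2, job_C:*/12, job_D:*/7}
Op 4: register job_D */16 -> active={job_A:*/2, job_C:*/12, job_D:*/16}
Op 5: register job_B */19 -> active={job_A:*/2, job_B:*/19, job_C:*/12, job_D:*/16}
Op 6: unregister job_B -> active={job_A:*/2, job_C:*/12, job_D:*/16}
Op 7: register job_C */2 -> active={job_A:*/2, job_C:*/2, job_D:*/16}
Op 8: unregister job_D -> active={job_A:*/2, job_C:*/2}
Op 9: register job_A */15 -> active={job_A:*/15, job_C:*/2}
Op 10: register job_B */4 -> active={job_A:*/15, job_B:*/4, job_C:*/2}
Final interval of job_B = 4
Next fire of job_B after T=232: (232//4+1)*4 = 236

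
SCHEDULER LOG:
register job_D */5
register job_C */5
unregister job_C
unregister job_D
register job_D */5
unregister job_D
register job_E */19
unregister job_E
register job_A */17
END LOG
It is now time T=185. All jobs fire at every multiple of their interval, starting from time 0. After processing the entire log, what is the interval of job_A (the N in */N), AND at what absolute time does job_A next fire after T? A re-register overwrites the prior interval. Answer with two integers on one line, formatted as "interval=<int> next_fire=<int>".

Answer: interval=17 next_fire=187

Derivation:
Op 1: register job_D */5 -> active={job_D:*/5}
Op 2: register job_C */5 -> active={job_C:*/5, job_D:*/5}
Op 3: unregister job_C -> active={job_D:*/5}
Op 4: unregister job_D -> active={}
Op 5: register job_D */5 -> active={job_D:*/5}
Op 6: unregister job_D -> active={}
Op 7: register job_E */19 -> active={job_E:*/19}
Op 8: unregister job_E -> active={}
Op 9: register job_A */17 -> active={job_A:*/17}
Final interval of job_A = 17
Next fire of job_A after T=185: (185//17+1)*17 = 187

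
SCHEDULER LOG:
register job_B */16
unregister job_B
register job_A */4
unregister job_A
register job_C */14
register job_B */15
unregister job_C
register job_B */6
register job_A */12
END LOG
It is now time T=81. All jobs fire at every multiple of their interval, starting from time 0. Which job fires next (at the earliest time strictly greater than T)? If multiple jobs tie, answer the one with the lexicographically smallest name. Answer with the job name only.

Op 1: register job_B */16 -> active={job_B:*/16}
Op 2: unregister job_B -> active={}
Op 3: register job_A */4 -> active={job_A:*/4}
Op 4: unregister job_A -> active={}
Op 5: register job_C */14 -> active={job_C:*/14}
Op 6: register job_B */15 -> active={job_B:*/15, job_C:*/14}
Op 7: unregister job_C -> active={job_B:*/15}
Op 8: register job_B */6 -> active={job_B:*/6}
Op 9: register job_A */12 -> active={job_A:*/12, job_B:*/6}
  job_A: interval 12, next fire after T=81 is 84
  job_B: interval 6, next fire after T=81 is 84
Earliest = 84, winner (lex tiebreak) = job_A

Answer: job_A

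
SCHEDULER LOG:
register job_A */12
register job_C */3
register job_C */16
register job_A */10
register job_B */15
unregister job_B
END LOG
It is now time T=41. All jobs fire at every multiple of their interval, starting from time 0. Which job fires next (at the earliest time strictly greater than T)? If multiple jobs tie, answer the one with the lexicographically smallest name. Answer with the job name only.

Answer: job_C

Derivation:
Op 1: register job_A */12 -> active={job_A:*/12}
Op 2: register job_C */3 -> active={job_A:*/12, job_C:*/3}
Op 3: register job_C */16 -> active={job_A:*/12, job_C:*/16}
Op 4: register job_A */10 -> active={job_A:*/10, job_C:*/16}
Op 5: register job_B */15 -> active={job_A:*/10, job_B:*/15, job_C:*/16}
Op 6: unregister job_B -> active={job_A:*/10, job_C:*/16}
  job_A: interval 10, next fire after T=41 is 50
  job_C: interval 16, next fire after T=41 is 48
Earliest = 48, winner (lex tiebreak) = job_C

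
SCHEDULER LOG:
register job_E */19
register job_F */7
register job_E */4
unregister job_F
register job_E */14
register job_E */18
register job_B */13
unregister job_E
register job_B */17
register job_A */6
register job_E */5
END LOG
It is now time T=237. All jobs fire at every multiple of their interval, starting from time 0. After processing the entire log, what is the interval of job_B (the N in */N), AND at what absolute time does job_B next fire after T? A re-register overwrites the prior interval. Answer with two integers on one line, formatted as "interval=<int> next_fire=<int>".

Answer: interval=17 next_fire=238

Derivation:
Op 1: register job_E */19 -> active={job_E:*/19}
Op 2: register job_F */7 -> active={job_E:*/19, job_F:*/7}
Op 3: register job_E */4 -> active={job_E:*/4, job_F:*/7}
Op 4: unregister job_F -> active={job_E:*/4}
Op 5: register job_E */14 -> active={job_E:*/14}
Op 6: register job_E */18 -> active={job_E:*/18}
Op 7: register job_B */13 -> active={job_B:*/13, job_E:*/18}
Op 8: unregister job_E -> active={job_B:*/13}
Op 9: register job_B */17 -> active={job_B:*/17}
Op 10: register job_A */6 -> active={job_A:*/6, job_B:*/17}
Op 11: register job_E */5 -> active={job_A:*/6, job_B:*/17, job_E:*/5}
Final interval of job_B = 17
Next fire of job_B after T=237: (237//17+1)*17 = 238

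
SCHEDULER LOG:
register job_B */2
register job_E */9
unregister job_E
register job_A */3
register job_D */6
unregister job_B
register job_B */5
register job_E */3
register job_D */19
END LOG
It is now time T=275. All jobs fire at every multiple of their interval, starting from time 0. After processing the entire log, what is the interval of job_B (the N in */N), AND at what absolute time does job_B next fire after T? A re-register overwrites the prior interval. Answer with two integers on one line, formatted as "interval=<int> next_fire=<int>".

Op 1: register job_B */2 -> active={job_B:*/2}
Op 2: register job_E */9 -> active={job_B:*/2, job_E:*/9}
Op 3: unregister job_E -> active={job_B:*/2}
Op 4: register job_A */3 -> active={job_A:*/3, job_B:*/2}
Op 5: register job_D */6 -> active={job_A:*/3, job_B:*/2, job_D:*/6}
Op 6: unregister job_B -> active={job_A:*/3, job_D:*/6}
Op 7: register job_B */5 -> active={job_A:*/3, job_B:*/5, job_D:*/6}
Op 8: register job_E */3 -> active={job_A:*/3, job_B:*/5, job_D:*/6, job_E:*/3}
Op 9: register job_D */19 -> active={job_A:*/3, job_B:*/5, job_D:*/19, job_E:*/3}
Final interval of job_B = 5
Next fire of job_B after T=275: (275//5+1)*5 = 280

Answer: interval=5 next_fire=280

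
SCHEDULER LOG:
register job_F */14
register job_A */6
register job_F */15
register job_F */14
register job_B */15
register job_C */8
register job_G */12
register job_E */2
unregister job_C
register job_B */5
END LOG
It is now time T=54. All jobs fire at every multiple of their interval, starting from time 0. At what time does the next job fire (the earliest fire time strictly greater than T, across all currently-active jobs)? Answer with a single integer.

Answer: 55

Derivation:
Op 1: register job_F */14 -> active={job_F:*/14}
Op 2: register job_A */6 -> active={job_A:*/6, job_F:*/14}
Op 3: register job_F */15 -> active={job_A:*/6, job_F:*/15}
Op 4: register job_F */14 -> active={job_A:*/6, job_F:*/14}
Op 5: register job_B */15 -> active={job_A:*/6, job_B:*/15, job_F:*/14}
Op 6: register job_C */8 -> active={job_A:*/6, job_B:*/15, job_C:*/8, job_F:*/14}
Op 7: register job_G */12 -> active={job_A:*/6, job_B:*/15, job_C:*/8, job_F:*/14, job_G:*/12}
Op 8: register job_E */2 -> active={job_A:*/6, job_B:*/15, job_C:*/8, job_E:*/2, job_F:*/14, job_G:*/12}
Op 9: unregister job_C -> active={job_A:*/6, job_B:*/15, job_E:*/2, job_F:*/14, job_G:*/12}
Op 10: register job_B */5 -> active={job_A:*/6, job_B:*/5, job_E:*/2, job_F:*/14, job_G:*/12}
  job_A: interval 6, next fire after T=54 is 60
  job_B: interval 5, next fire after T=54 is 55
  job_E: interval 2, next fire after T=54 is 56
  job_F: interval 14, next fire after T=54 is 56
  job_G: interval 12, next fire after T=54 is 60
Earliest fire time = 55 (job job_B)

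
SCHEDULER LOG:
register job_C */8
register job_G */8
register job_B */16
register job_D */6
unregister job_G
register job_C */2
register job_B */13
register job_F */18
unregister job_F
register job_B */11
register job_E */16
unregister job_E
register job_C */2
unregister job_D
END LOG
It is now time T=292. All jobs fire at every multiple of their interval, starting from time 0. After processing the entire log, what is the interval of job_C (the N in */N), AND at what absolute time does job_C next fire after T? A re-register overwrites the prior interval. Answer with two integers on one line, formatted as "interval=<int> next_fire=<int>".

Answer: interval=2 next_fire=294

Derivation:
Op 1: register job_C */8 -> active={job_C:*/8}
Op 2: register job_G */8 -> active={job_C:*/8, job_G:*/8}
Op 3: register job_B */16 -> active={job_B:*/16, job_C:*/8, job_G:*/8}
Op 4: register job_D */6 -> active={job_B:*/16, job_C:*/8, job_D:*/6, job_G:*/8}
Op 5: unregister job_G -> active={job_B:*/16, job_C:*/8, job_D:*/6}
Op 6: register job_C */2 -> active={job_B:*/16, job_C:*/2, job_D:*/6}
Op 7: register job_B */13 -> active={job_B:*/13, job_C:*/2, job_D:*/6}
Op 8: register job_F */18 -> active={job_B:*/13, job_C:*/2, job_D:*/6, job_F:*/18}
Op 9: unregister job_F -> active={job_B:*/13, job_C:*/2, job_D:*/6}
Op 10: register job_B */11 -> active={job_B:*/11, job_C:*/2, job_D:*/6}
Op 11: register job_E */16 -> active={job_B:*/11, job_C:*/2, job_D:*/6, job_E:*/16}
Op 12: unregister job_E -> active={job_B:*/11, job_C:*/2, job_D:*/6}
Op 13: register job_C */2 -> active={job_B:*/11, job_C:*/2, job_D:*/6}
Op 14: unregister job_D -> active={job_B:*/11, job_C:*/2}
Final interval of job_C = 2
Next fire of job_C after T=292: (292//2+1)*2 = 294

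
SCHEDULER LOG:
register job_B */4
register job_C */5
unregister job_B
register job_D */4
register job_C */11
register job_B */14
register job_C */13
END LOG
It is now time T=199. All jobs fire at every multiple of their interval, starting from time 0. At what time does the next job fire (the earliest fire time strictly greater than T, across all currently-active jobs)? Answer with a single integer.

Op 1: register job_B */4 -> active={job_B:*/4}
Op 2: register job_C */5 -> active={job_B:*/4, job_C:*/5}
Op 3: unregister job_B -> active={job_C:*/5}
Op 4: register job_D */4 -> active={job_C:*/5, job_D:*/4}
Op 5: register job_C */11 -> active={job_C:*/11, job_D:*/4}
Op 6: register job_B */14 -> active={job_B:*/14, job_C:*/11, job_D:*/4}
Op 7: register job_C */13 -> active={job_B:*/14, job_C:*/13, job_D:*/4}
  job_B: interval 14, next fire after T=199 is 210
  job_C: interval 13, next fire after T=199 is 208
  job_D: interval 4, next fire after T=199 is 200
Earliest fire time = 200 (job job_D)

Answer: 200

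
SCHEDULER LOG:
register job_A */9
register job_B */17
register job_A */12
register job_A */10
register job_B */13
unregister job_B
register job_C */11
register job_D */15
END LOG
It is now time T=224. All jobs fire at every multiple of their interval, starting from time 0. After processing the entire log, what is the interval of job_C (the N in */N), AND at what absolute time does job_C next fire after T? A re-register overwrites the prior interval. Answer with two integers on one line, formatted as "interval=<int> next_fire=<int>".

Answer: interval=11 next_fire=231

Derivation:
Op 1: register job_A */9 -> active={job_A:*/9}
Op 2: register job_B */17 -> active={job_A:*/9, job_B:*/17}
Op 3: register job_A */12 -> active={job_A:*/12, job_B:*/17}
Op 4: register job_A */10 -> active={job_A:*/10, job_B:*/17}
Op 5: register job_B */13 -> active={job_A:*/10, job_B:*/13}
Op 6: unregister job_B -> active={job_A:*/10}
Op 7: register job_C */11 -> active={job_A:*/10, job_C:*/11}
Op 8: register job_D */15 -> active={job_A:*/10, job_C:*/11, job_D:*/15}
Final interval of job_C = 11
Next fire of job_C after T=224: (224//11+1)*11 = 231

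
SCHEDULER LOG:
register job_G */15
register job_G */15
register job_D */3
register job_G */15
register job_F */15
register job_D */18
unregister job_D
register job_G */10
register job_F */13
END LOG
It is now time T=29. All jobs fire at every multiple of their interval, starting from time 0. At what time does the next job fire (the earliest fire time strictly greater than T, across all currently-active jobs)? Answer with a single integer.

Answer: 30

Derivation:
Op 1: register job_G */15 -> active={job_G:*/15}
Op 2: register job_G */15 -> active={job_G:*/15}
Op 3: register job_D */3 -> active={job_D:*/3, job_G:*/15}
Op 4: register job_G */15 -> active={job_D:*/3, job_G:*/15}
Op 5: register job_F */15 -> active={job_D:*/3, job_F:*/15, job_G:*/15}
Op 6: register job_D */18 -> active={job_D:*/18, job_F:*/15, job_G:*/15}
Op 7: unregister job_D -> active={job_F:*/15, job_G:*/15}
Op 8: register job_G */10 -> active={job_F:*/15, job_G:*/10}
Op 9: register job_F */13 -> active={job_F:*/13, job_G:*/10}
  job_F: interval 13, next fire after T=29 is 39
  job_G: interval 10, next fire after T=29 is 30
Earliest fire time = 30 (job job_G)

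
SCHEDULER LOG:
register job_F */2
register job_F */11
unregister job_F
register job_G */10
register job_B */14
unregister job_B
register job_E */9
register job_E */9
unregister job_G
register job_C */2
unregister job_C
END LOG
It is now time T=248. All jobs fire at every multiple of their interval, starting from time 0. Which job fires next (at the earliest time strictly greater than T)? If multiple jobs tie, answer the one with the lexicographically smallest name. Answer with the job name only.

Answer: job_E

Derivation:
Op 1: register job_F */2 -> active={job_F:*/2}
Op 2: register job_F */11 -> active={job_F:*/11}
Op 3: unregister job_F -> active={}
Op 4: register job_G */10 -> active={job_G:*/10}
Op 5: register job_B */14 -> active={job_B:*/14, job_G:*/10}
Op 6: unregister job_B -> active={job_G:*/10}
Op 7: register job_E */9 -> active={job_E:*/9, job_G:*/10}
Op 8: register job_E */9 -> active={job_E:*/9, job_G:*/10}
Op 9: unregister job_G -> active={job_E:*/9}
Op 10: register job_C */2 -> active={job_C:*/2, job_E:*/9}
Op 11: unregister job_C -> active={job_E:*/9}
  job_E: interval 9, next fire after T=248 is 252
Earliest = 252, winner (lex tiebreak) = job_E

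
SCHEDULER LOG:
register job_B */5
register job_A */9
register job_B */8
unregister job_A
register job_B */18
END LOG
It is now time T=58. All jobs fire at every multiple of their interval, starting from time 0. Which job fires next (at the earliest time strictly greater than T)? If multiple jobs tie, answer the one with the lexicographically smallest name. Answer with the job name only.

Op 1: register job_B */5 -> active={job_B:*/5}
Op 2: register job_A */9 -> active={job_A:*/9, job_B:*/5}
Op 3: register job_B */8 -> active={job_A:*/9, job_B:*/8}
Op 4: unregister job_A -> active={job_B:*/8}
Op 5: register job_B */18 -> active={job_B:*/18}
  job_B: interval 18, next fire after T=58 is 72
Earliest = 72, winner (lex tiebreak) = job_B

Answer: job_B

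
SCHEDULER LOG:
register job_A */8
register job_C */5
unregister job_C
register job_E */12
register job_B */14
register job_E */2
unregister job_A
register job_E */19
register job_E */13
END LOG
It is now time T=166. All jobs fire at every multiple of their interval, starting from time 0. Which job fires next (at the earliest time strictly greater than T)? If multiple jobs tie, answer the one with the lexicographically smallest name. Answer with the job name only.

Answer: job_B

Derivation:
Op 1: register job_A */8 -> active={job_A:*/8}
Op 2: register job_C */5 -> active={job_A:*/8, job_C:*/5}
Op 3: unregister job_C -> active={job_A:*/8}
Op 4: register job_E */12 -> active={job_A:*/8, job_E:*/12}
Op 5: register job_B */14 -> active={job_A:*/8, job_B:*/14, job_E:*/12}
Op 6: register job_E */2 -> active={job_A:*/8, job_B:*/14, job_E:*/2}
Op 7: unregister job_A -> active={job_B:*/14, job_E:*/2}
Op 8: register job_E */19 -> active={job_B:*/14, job_E:*/19}
Op 9: register job_E */13 -> active={job_B:*/14, job_E:*/13}
  job_B: interval 14, next fire after T=166 is 168
  job_E: interval 13, next fire after T=166 is 169
Earliest = 168, winner (lex tiebreak) = job_B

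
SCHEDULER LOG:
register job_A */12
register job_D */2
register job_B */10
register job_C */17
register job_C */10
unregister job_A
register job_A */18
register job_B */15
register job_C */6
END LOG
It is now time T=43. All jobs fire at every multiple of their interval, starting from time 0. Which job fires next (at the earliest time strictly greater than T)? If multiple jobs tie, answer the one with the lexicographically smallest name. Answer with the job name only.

Answer: job_D

Derivation:
Op 1: register job_A */12 -> active={job_A:*/12}
Op 2: register job_D */2 -> active={job_A:*/12, job_D:*/2}
Op 3: register job_B */10 -> active={job_A:*/12, job_B:*/10, job_D:*/2}
Op 4: register job_C */17 -> active={job_A:*/12, job_B:*/10, job_C:*/17, job_D:*/2}
Op 5: register job_C */10 -> active={job_A:*/12, job_B:*/10, job_C:*/10, job_D:*/2}
Op 6: unregister job_A -> active={job_B:*/10, job_C:*/10, job_D:*/2}
Op 7: register job_A */18 -> active={job_A:*/18, job_B:*/10, job_C:*/10, job_D:*/2}
Op 8: register job_B */15 -> active={job_A:*/18, job_B:*/15, job_C:*/10, job_D:*/2}
Op 9: register job_C */6 -> active={job_A:*/18, job_B:*/15, job_C:*/6, job_D:*/2}
  job_A: interval 18, next fire after T=43 is 54
  job_B: interval 15, next fire after T=43 is 45
  job_C: interval 6, next fire after T=43 is 48
  job_D: interval 2, next fire after T=43 is 44
Earliest = 44, winner (lex tiebreak) = job_D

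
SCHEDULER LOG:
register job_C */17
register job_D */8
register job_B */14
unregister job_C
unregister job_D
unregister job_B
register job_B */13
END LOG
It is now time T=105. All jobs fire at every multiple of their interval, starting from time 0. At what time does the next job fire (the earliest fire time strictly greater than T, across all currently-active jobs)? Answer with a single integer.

Answer: 117

Derivation:
Op 1: register job_C */17 -> active={job_C:*/17}
Op 2: register job_D */8 -> active={job_C:*/17, job_D:*/8}
Op 3: register job_B */14 -> active={job_B:*/14, job_C:*/17, job_D:*/8}
Op 4: unregister job_C -> active={job_B:*/14, job_D:*/8}
Op 5: unregister job_D -> active={job_B:*/14}
Op 6: unregister job_B -> active={}
Op 7: register job_B */13 -> active={job_B:*/13}
  job_B: interval 13, next fire after T=105 is 117
Earliest fire time = 117 (job job_B)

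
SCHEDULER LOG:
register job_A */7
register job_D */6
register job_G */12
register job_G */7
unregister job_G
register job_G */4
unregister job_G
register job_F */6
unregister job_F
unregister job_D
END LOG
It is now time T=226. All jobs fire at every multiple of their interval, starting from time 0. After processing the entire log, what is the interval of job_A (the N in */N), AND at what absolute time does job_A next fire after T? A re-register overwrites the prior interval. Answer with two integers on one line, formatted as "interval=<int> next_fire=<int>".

Answer: interval=7 next_fire=231

Derivation:
Op 1: register job_A */7 -> active={job_A:*/7}
Op 2: register job_D */6 -> active={job_A:*/7, job_D:*/6}
Op 3: register job_G */12 -> active={job_A:*/7, job_D:*/6, job_G:*/12}
Op 4: register job_G */7 -> active={job_A:*/7, job_D:*/6, job_G:*/7}
Op 5: unregister job_G -> active={job_A:*/7, job_D:*/6}
Op 6: register job_G */4 -> active={job_A:*/7, job_D:*/6, job_G:*/4}
Op 7: unregister job_G -> active={job_A:*/7, job_D:*/6}
Op 8: register job_F */6 -> active={job_A:*/7, job_D:*/6, job_F:*/6}
Op 9: unregister job_F -> active={job_A:*/7, job_D:*/6}
Op 10: unregister job_D -> active={job_A:*/7}
Final interval of job_A = 7
Next fire of job_A after T=226: (226//7+1)*7 = 231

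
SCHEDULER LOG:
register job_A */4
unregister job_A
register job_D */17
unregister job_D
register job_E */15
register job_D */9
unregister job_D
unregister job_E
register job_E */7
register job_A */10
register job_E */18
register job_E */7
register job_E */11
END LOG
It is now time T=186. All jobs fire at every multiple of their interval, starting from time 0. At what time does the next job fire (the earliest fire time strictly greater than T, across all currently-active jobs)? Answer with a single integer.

Op 1: register job_A */4 -> active={job_A:*/4}
Op 2: unregister job_A -> active={}
Op 3: register job_D */17 -> active={job_D:*/17}
Op 4: unregister job_D -> active={}
Op 5: register job_E */15 -> active={job_E:*/15}
Op 6: register job_D */9 -> active={job_D:*/9, job_E:*/15}
Op 7: unregister job_D -> active={job_E:*/15}
Op 8: unregister job_E -> active={}
Op 9: register job_E */7 -> active={job_E:*/7}
Op 10: register job_A */10 -> active={job_A:*/10, job_E:*/7}
Op 11: register job_E */18 -> active={job_A:*/10, job_E:*/18}
Op 12: register job_E */7 -> active={job_A:*/10, job_E:*/7}
Op 13: register job_E */11 -> active={job_A:*/10, job_E:*/11}
  job_A: interval 10, next fire after T=186 is 190
  job_E: interval 11, next fire after T=186 is 187
Earliest fire time = 187 (job job_E)

Answer: 187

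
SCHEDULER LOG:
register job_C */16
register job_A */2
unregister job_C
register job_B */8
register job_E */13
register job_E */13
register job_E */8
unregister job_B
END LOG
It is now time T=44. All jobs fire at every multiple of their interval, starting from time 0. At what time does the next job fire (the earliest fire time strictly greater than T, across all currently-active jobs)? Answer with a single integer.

Op 1: register job_C */16 -> active={job_C:*/16}
Op 2: register job_A */2 -> active={job_A:*/2, job_C:*/16}
Op 3: unregister job_C -> active={job_A:*/2}
Op 4: register job_B */8 -> active={job_A:*/2, job_B:*/8}
Op 5: register job_E */13 -> active={job_A:*/2, job_B:*/8, job_E:*/13}
Op 6: register job_E */13 -> active={job_A:*/2, job_B:*/8, job_E:*/13}
Op 7: register job_E */8 -> active={job_A:*/2, job_B:*/8, job_E:*/8}
Op 8: unregister job_B -> active={job_A:*/2, job_E:*/8}
  job_A: interval 2, next fire after T=44 is 46
  job_E: interval 8, next fire after T=44 is 48
Earliest fire time = 46 (job job_A)

Answer: 46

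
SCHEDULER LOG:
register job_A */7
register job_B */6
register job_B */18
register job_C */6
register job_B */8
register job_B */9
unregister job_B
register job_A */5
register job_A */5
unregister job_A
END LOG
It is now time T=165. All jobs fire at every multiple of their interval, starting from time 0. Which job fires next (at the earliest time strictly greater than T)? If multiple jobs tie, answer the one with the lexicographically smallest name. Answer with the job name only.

Op 1: register job_A */7 -> active={job_A:*/7}
Op 2: register job_B */6 -> active={job_A:*/7, job_B:*/6}
Op 3: register job_B */18 -> active={job_A:*/7, job_B:*/18}
Op 4: register job_C */6 -> active={job_A:*/7, job_B:*/18, job_C:*/6}
Op 5: register job_B */8 -> active={job_A:*/7, job_B:*/8, job_C:*/6}
Op 6: register job_B */9 -> active={job_A:*/7, job_B:*/9, job_C:*/6}
Op 7: unregister job_B -> active={job_A:*/7, job_C:*/6}
Op 8: register job_A */5 -> active={job_A:*/5, job_C:*/6}
Op 9: register job_A */5 -> active={job_A:*/5, job_C:*/6}
Op 10: unregister job_A -> active={job_C:*/6}
  job_C: interval 6, next fire after T=165 is 168
Earliest = 168, winner (lex tiebreak) = job_C

Answer: job_C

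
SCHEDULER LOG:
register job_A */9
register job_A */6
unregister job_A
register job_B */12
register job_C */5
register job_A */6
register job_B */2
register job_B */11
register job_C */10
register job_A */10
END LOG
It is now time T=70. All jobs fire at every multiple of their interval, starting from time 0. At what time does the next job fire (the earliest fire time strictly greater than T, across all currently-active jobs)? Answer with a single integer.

Op 1: register job_A */9 -> active={job_A:*/9}
Op 2: register job_A */6 -> active={job_A:*/6}
Op 3: unregister job_A -> active={}
Op 4: register job_B */12 -> active={job_B:*/12}
Op 5: register job_C */5 -> active={job_B:*/12, job_C:*/5}
Op 6: register job_A */6 -> active={job_A:*/6, job_B:*/12, job_C:*/5}
Op 7: register job_B */2 -> active={job_A:*/6, job_B:*/2, job_C:*/5}
Op 8: register job_B */11 -> active={job_A:*/6, job_B:*/11, job_C:*/5}
Op 9: register job_C */10 -> active={job_A:*/6, job_B:*/11, job_C:*/10}
Op 10: register job_A */10 -> active={job_A:*/10, job_B:*/11, job_C:*/10}
  job_A: interval 10, next fire after T=70 is 80
  job_B: interval 11, next fire after T=70 is 77
  job_C: interval 10, next fire after T=70 is 80
Earliest fire time = 77 (job job_B)

Answer: 77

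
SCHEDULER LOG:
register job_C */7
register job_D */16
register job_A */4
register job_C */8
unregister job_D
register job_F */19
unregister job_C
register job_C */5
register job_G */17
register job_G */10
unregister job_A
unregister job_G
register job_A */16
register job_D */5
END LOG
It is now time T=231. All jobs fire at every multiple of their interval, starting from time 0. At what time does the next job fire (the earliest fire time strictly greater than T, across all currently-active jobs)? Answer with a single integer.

Answer: 235

Derivation:
Op 1: register job_C */7 -> active={job_C:*/7}
Op 2: register job_D */16 -> active={job_C:*/7, job_D:*/16}
Op 3: register job_A */4 -> active={job_A:*/4, job_C:*/7, job_D:*/16}
Op 4: register job_C */8 -> active={job_A:*/4, job_C:*/8, job_D:*/16}
Op 5: unregister job_D -> active={job_A:*/4, job_C:*/8}
Op 6: register job_F */19 -> active={job_A:*/4, job_C:*/8, job_F:*/19}
Op 7: unregister job_C -> active={job_A:*/4, job_F:*/19}
Op 8: register job_C */5 -> active={job_A:*/4, job_C:*/5, job_F:*/19}
Op 9: register job_G */17 -> active={job_A:*/4, job_C:*/5, job_F:*/19, job_G:*/17}
Op 10: register job_G */10 -> active={job_A:*/4, job_C:*/5, job_F:*/19, job_G:*/10}
Op 11: unregister job_A -> active={job_C:*/5, job_F:*/19, job_G:*/10}
Op 12: unregister job_G -> active={job_C:*/5, job_F:*/19}
Op 13: register job_A */16 -> active={job_A:*/16, job_C:*/5, job_F:*/19}
Op 14: register job_D */5 -> active={job_A:*/16, job_C:*/5, job_D:*/5, job_F:*/19}
  job_A: interval 16, next fire after T=231 is 240
  job_C: interval 5, next fire after T=231 is 235
  job_D: interval 5, next fire after T=231 is 235
  job_F: interval 19, next fire after T=231 is 247
Earliest fire time = 235 (job job_C)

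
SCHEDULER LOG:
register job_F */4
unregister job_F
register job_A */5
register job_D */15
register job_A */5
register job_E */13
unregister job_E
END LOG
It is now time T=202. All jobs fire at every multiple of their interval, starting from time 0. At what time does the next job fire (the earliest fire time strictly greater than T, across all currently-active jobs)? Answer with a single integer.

Op 1: register job_F */4 -> active={job_F:*/4}
Op 2: unregister job_F -> active={}
Op 3: register job_A */5 -> active={job_A:*/5}
Op 4: register job_D */15 -> active={job_A:*/5, job_D:*/15}
Op 5: register job_A */5 -> active={job_A:*/5, job_D:*/15}
Op 6: register job_E */13 -> active={job_A:*/5, job_D:*/15, job_E:*/13}
Op 7: unregister job_E -> active={job_A:*/5, job_D:*/15}
  job_A: interval 5, next fire after T=202 is 205
  job_D: interval 15, next fire after T=202 is 210
Earliest fire time = 205 (job job_A)

Answer: 205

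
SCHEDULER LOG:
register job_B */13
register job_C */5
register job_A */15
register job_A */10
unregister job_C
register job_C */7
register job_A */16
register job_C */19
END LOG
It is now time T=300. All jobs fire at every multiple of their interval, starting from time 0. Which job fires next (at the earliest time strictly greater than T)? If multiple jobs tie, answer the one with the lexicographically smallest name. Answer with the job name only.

Op 1: register job_B */13 -> active={job_B:*/13}
Op 2: register job_C */5 -> active={job_B:*/13, job_C:*/5}
Op 3: register job_A */15 -> active={job_A:*/15, job_B:*/13, job_C:*/5}
Op 4: register job_A */10 -> active={job_A:*/10, job_B:*/13, job_C:*/5}
Op 5: unregister job_C -> active={job_A:*/10, job_B:*/13}
Op 6: register job_C */7 -> active={job_A:*/10, job_B:*/13, job_C:*/7}
Op 7: register job_A */16 -> active={job_A:*/16, job_B:*/13, job_C:*/7}
Op 8: register job_C */19 -> active={job_A:*/16, job_B:*/13, job_C:*/19}
  job_A: interval 16, next fire after T=300 is 304
  job_B: interval 13, next fire after T=300 is 312
  job_C: interval 19, next fire after T=300 is 304
Earliest = 304, winner (lex tiebreak) = job_A

Answer: job_A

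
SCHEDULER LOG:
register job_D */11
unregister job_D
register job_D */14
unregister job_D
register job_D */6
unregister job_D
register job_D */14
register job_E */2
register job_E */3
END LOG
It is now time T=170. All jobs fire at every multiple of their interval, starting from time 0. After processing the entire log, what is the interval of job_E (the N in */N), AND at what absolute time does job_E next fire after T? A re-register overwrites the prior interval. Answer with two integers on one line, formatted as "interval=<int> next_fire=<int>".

Op 1: register job_D */11 -> active={job_D:*/11}
Op 2: unregister job_D -> active={}
Op 3: register job_D */14 -> active={job_D:*/14}
Op 4: unregister job_D -> active={}
Op 5: register job_D */6 -> active={job_D:*/6}
Op 6: unregister job_D -> active={}
Op 7: register job_D */14 -> active={job_D:*/14}
Op 8: register job_E */2 -> active={job_D:*/14, job_E:*/2}
Op 9: register job_E */3 -> active={job_D:*/14, job_E:*/3}
Final interval of job_E = 3
Next fire of job_E after T=170: (170//3+1)*3 = 171

Answer: interval=3 next_fire=171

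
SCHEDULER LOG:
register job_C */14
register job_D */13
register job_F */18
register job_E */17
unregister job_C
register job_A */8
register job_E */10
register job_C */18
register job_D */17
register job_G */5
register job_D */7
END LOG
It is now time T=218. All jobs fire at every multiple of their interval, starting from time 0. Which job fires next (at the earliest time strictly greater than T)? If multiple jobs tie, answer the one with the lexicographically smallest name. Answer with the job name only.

Answer: job_E

Derivation:
Op 1: register job_C */14 -> active={job_C:*/14}
Op 2: register job_D */13 -> active={job_C:*/14, job_D:*/13}
Op 3: register job_F */18 -> active={job_C:*/14, job_D:*/13, job_F:*/18}
Op 4: register job_E */17 -> active={job_C:*/14, job_D:*/13, job_E:*/17, job_F:*/18}
Op 5: unregister job_C -> active={job_D:*/13, job_E:*/17, job_F:*/18}
Op 6: register job_A */8 -> active={job_A:*/8, job_D:*/13, job_E:*/17, job_F:*/18}
Op 7: register job_E */10 -> active={job_A:*/8, job_D:*/13, job_E:*/10, job_F:*/18}
Op 8: register job_C */18 -> active={job_A:*/8, job_C:*/18, job_D:*/13, job_E:*/10, job_F:*/18}
Op 9: register job_D */17 -> active={job_A:*/8, job_C:*/18, job_D:*/17, job_E:*/10, job_F:*/18}
Op 10: register job_G */5 -> active={job_A:*/8, job_C:*/18, job_D:*/17, job_E:*/10, job_F:*/18, job_G:*/5}
Op 11: register job_D */7 -> active={job_A:*/8, job_C:*/18, job_D:*/7, job_E:*/10, job_F:*/18, job_G:*/5}
  job_A: interval 8, next fire after T=218 is 224
  job_C: interval 18, next fire after T=218 is 234
  job_D: interval 7, next fire after T=218 is 224
  job_E: interval 10, next fire after T=218 is 220
  job_F: interval 18, next fire after T=218 is 234
  job_G: interval 5, next fire after T=218 is 220
Earliest = 220, winner (lex tiebreak) = job_E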